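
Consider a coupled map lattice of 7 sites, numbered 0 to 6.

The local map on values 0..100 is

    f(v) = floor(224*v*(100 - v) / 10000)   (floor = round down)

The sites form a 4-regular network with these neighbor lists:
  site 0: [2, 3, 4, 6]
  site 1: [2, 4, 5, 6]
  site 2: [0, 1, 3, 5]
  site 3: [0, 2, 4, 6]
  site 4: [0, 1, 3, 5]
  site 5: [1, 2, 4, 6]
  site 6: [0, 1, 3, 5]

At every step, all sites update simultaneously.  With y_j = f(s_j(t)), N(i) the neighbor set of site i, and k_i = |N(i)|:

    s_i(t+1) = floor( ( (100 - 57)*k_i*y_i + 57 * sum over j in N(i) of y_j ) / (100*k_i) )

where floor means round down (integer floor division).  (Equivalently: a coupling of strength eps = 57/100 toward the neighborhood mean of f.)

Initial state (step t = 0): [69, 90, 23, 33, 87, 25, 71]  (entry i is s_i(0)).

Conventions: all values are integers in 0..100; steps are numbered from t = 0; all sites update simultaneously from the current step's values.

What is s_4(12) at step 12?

Answer: s_4(12) = 55

Derivation:
t=0: [69, 90, 23, 33, 87, 25, 71]
t=1: [42, 30, 39, 43, 33, 36, 42]
t=2: [53, 49, 52, 53, 50, 50, 52]
t=3: [55, 55, 55, 55, 55, 55, 55]
t=4: [55, 55, 55, 55, 55, 55, 55]
t=5: [55, 55, 55, 55, 55, 55, 55]
t=6: [55, 55, 55, 55, 55, 55, 55]
t=7: [55, 55, 55, 55, 55, 55, 55]
t=8: [55, 55, 55, 55, 55, 55, 55]
t=9: [55, 55, 55, 55, 55, 55, 55]
t=10: [55, 55, 55, 55, 55, 55, 55]
t=11: [55, 55, 55, 55, 55, 55, 55]
t=12: [55, 55, 55, 55, 55, 55, 55]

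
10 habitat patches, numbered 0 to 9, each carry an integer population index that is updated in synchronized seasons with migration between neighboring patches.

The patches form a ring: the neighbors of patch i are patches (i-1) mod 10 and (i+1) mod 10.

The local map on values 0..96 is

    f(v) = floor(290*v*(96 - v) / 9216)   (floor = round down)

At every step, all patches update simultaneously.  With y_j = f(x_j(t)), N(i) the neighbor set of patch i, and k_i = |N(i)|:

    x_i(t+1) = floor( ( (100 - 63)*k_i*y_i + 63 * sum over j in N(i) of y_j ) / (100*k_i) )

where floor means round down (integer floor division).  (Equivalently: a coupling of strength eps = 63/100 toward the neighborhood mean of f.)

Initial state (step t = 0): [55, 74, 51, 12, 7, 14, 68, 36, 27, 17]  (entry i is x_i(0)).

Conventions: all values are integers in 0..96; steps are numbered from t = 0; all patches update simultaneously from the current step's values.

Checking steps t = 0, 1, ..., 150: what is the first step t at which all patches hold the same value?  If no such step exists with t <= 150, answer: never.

Simulating step by step:
t=0: [55, 74, 51, 12, 7, 14, 68, 36, 27, 17]  (not all equal)
t=1: [55, 63, 52, 40, 28, 37, 54, 61, 55, 55]  (not all equal)
t=2: [68, 68, 68, 66, 65, 66, 68, 69, 69, 70]  (not all equal)
t=3: [58, 59, 59, 61, 62, 61, 59, 58, 57, 57]  (not all equal)
t=4: [68, 68, 67, 67, 66, 67, 68, 68, 69, 69]  (not all equal)
t=5: [58, 59, 60, 61, 61, 60, 59, 58, 58, 58]  (not all equal)
t=6: [68, 68, 67, 67, 67, 67, 68, 68, 69, 69]  (not all equal)
t=7: [58, 59, 60, 61, 61, 60, 59, 58, 58, 58]  (not all equal)

Answer: never
Key observation: The state at step 5 reappears at step 7 — the system is in a cycle of period 2 from step 5 on.  No step 0..7 is synchronized, and the cycle repeats forever, so no step up to 150 (or ever) has all patches equal.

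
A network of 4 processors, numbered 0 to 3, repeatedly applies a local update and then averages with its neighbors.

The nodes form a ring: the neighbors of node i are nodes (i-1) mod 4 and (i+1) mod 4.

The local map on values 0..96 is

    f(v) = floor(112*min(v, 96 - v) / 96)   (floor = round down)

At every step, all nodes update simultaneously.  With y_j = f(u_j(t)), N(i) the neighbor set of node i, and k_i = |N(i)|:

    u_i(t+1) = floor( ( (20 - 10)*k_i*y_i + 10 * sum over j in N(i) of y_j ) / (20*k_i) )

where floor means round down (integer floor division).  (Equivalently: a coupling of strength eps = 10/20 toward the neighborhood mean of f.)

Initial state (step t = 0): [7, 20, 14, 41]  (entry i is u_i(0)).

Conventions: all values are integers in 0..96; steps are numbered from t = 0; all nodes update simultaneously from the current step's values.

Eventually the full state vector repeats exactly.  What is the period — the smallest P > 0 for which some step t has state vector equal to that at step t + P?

Answer: 2
Key observation: The state at step 7, [50, 50, 50, 51], reappears at step 9 — and no state repeats earlier — so the cycle the system enters has period 2.

Derivation:
t=0: [7, 20, 14, 41]
t=1: [21, 17, 25, 29]
t=2: [25, 22, 27, 29]
t=3: [29, 27, 30, 31]
t=4: [33, 32, 34, 35]
t=5: [38, 37, 38, 39]
t=6: [44, 43, 44, 44]
t=7: [50, 50, 50, 51]
t=8: [52, 53, 52, 52]
t=9: [50, 50, 50, 51]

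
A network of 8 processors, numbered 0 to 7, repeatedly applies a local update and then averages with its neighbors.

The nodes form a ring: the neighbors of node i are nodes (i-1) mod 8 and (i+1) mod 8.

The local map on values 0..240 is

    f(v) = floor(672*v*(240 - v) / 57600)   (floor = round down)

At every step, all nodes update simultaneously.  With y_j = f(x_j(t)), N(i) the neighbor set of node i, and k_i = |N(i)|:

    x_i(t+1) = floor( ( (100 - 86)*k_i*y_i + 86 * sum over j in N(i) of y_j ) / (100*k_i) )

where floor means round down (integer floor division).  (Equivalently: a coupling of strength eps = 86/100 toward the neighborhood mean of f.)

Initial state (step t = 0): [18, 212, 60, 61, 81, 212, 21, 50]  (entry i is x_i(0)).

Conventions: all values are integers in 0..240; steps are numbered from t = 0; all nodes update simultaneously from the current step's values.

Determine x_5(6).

Answer: x_5(6) = 155

Derivation:
t=0: [18, 212, 60, 61, 81, 212, 21, 50]
t=1: [83, 83, 101, 136, 105, 96, 84, 57]
t=2: [138, 156, 159, 164, 163, 158, 142, 147]
t=3: [156, 156, 148, 147, 147, 153, 155, 162]
t=4: [149, 154, 155, 158, 157, 155, 151, 151]
t=5: [155, 155, 152, 152, 152, 153, 154, 156]
t=6: [152, 154, 154, 156, 155, 155, 153, 153]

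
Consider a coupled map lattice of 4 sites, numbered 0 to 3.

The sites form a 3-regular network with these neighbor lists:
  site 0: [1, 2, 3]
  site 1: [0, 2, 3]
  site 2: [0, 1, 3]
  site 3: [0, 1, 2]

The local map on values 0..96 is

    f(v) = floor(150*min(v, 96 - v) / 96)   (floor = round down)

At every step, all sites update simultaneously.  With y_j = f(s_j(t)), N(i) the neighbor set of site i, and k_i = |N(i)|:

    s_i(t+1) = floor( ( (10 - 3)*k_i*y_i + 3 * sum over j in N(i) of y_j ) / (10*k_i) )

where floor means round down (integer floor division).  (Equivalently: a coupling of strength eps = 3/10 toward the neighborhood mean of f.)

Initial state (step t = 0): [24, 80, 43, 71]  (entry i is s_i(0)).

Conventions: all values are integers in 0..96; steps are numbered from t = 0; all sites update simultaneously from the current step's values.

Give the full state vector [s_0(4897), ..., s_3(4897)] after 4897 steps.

Answer: [63, 62, 63, 64]
Key observation: The state at step 17, [63, 62, 63, 64], reappears at step 25: the system is in a cycle of period 8 from step 17 on.  Therefore the state at step 4897 equals the state at step 17 + ((4897 - 17) mod 8) = 17, which is [63, 62, 63, 64].

Derivation:
t=0: [24, 80, 43, 71]
t=1: [39, 31, 57, 40]
t=2: [59, 51, 59, 60]
t=3: [58, 66, 58, 57]
t=4: [57, 50, 57, 58]
t=5: [61, 67, 61, 60]
t=6: [53, 47, 53, 54]
t=7: [67, 71, 67, 66]
t=8: [44, 40, 44, 45]
t=9: [67, 64, 67, 68]
t=10: [45, 48, 45, 44]
t=11: [70, 73, 70, 69]
t=12: [39, 36, 39, 40]
t=13: [59, 57, 59, 61]
t=14: [57, 58, 57, 55]
t=15: [60, 59, 60, 62]
t=16: [55, 56, 55, 54]
t=17: [63, 62, 63, 64]
t=18: [51, 52, 51, 50]
t=19: [69, 68, 69, 70]
t=20: [41, 42, 41, 40]
t=21: [63, 64, 63, 62]
t=22: [51, 50, 51, 52]
t=23: [69, 70, 69, 68]
t=24: [41, 40, 41, 42]
t=25: [63, 62, 63, 64]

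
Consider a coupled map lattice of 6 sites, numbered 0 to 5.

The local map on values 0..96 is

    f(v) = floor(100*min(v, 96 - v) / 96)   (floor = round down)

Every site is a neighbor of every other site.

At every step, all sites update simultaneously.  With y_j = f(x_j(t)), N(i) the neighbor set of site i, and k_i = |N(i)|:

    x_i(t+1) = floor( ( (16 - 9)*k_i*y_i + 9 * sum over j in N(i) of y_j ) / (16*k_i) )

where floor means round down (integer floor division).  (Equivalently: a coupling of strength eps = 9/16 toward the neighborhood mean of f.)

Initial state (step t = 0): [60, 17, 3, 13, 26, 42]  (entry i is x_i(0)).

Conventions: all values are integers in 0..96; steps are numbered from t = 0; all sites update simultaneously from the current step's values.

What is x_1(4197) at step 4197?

Answer: x_1(4197) = 21
Key observation: The state at step 5, [21, 21, 21, 21, 21, 21], reappears at step 6: the system is in a cycle of period 1 from step 5 on.  Therefore the state at step 4197 equals the state at step 5 + ((4197 - 5) mod 1) = 5, which is [21, 21, 21, 21, 21, 21].

Derivation:
t=0: [60, 17, 3, 13, 26, 42]
t=1: [27, 21, 16, 19, 24, 29]
t=2: [24, 22, 20, 21, 23, 25]
t=3: [23, 22, 21, 22, 22, 23]
t=4: [22, 22, 21, 22, 22, 22]
t=5: [21, 21, 21, 21, 21, 21]
t=6: [21, 21, 21, 21, 21, 21]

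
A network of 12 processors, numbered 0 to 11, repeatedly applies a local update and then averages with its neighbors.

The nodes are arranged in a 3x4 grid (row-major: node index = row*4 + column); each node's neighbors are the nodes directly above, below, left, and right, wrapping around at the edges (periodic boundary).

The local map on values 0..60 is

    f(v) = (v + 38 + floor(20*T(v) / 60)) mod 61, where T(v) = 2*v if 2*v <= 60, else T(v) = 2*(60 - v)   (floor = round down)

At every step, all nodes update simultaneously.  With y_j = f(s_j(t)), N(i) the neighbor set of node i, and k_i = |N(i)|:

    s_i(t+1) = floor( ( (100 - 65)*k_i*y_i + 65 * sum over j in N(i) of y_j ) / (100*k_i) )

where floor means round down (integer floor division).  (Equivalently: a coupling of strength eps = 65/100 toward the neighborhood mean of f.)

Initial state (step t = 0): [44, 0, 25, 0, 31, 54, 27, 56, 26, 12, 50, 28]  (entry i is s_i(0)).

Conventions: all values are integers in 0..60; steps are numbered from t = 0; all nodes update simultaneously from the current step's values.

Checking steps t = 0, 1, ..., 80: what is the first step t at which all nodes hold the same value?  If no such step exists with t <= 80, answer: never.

Simulating step by step:
t=0: [44, 0, 25, 0, 31, 54, 27, 56, 26, 12, 50, 28]  (not all equal)
t=1: [30, 36, 27, 30, 29, 35, 27, 30, 29, 40, 31, 28]  (not all equal)
t=2: [26, 27, 24, 25, 26, 27, 24, 25, 25, 28, 25, 25]  (not all equal)
t=3: [19, 21, 18, 18, 19, 21, 18, 18, 19, 21, 18, 18]  (not all equal)
t=4: [8, 10, 7, 7, 8, 10, 7, 7, 8, 10, 7, 7]  (not all equal)
t=5: [51, 52, 49, 49, 51, 52, 49, 49, 51, 52, 49, 49]  (not all equal)
t=6: [33, 33, 33, 33, 33, 33, 33, 33, 33, 33, 33, 33]  (all equal)

Answer: 6
Key observation: Synchronization is absorbing here: once all nodes are equal they stay equal, and step 6 is the first all-equal step.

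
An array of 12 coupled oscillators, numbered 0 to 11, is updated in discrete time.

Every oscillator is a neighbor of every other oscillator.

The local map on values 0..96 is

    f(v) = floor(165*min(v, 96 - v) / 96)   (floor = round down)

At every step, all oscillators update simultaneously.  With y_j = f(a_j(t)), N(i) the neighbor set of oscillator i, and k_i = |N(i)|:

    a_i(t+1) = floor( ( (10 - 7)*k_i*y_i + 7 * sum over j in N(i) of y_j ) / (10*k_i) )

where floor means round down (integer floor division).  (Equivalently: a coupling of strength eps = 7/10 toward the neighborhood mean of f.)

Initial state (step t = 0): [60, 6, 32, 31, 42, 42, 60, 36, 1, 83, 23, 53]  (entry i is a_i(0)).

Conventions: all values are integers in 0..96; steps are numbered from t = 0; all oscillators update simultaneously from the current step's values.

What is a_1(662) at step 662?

Answer: a_1(662) = 61
Key observation: The state at step 10, [61, 61, 61, 61, 61, 61, 61, 61, 61, 61, 61, 61], reappears at step 12: the system is in a cycle of period 2 from step 10 on.  Therefore the state at step 662 equals the state at step 10 + ((662 - 10) mod 2) = 10, which is [61, 61, 61, 61, 61, 61, 61, 61, 61, 61, 61, 61].

Derivation:
t=0: [60, 6, 32, 31, 42, 42, 60, 36, 1, 83, 23, 53]
t=1: [51, 39, 49, 49, 53, 53, 51, 51, 37, 42, 46, 54]
t=2: [74, 72, 75, 75, 73, 73, 74, 74, 71, 73, 75, 73]
t=3: [37, 38, 37, 37, 38, 38, 37, 37, 39, 38, 37, 38]
t=4: [63, 64, 63, 63, 64, 64, 63, 63, 64, 64, 63, 64]
t=5: [55, 55, 55, 55, 55, 55, 55, 55, 55, 55, 55, 55]
t=6: [70, 70, 70, 70, 70, 70, 70, 70, 70, 70, 70, 70]
t=7: [44, 44, 44, 44, 44, 44, 44, 44, 44, 44, 44, 44]
t=8: [75, 75, 75, 75, 75, 75, 75, 75, 75, 75, 75, 75]
t=9: [36, 36, 36, 36, 36, 36, 36, 36, 36, 36, 36, 36]
t=10: [61, 61, 61, 61, 61, 61, 61, 61, 61, 61, 61, 61]
t=11: [60, 60, 60, 60, 60, 60, 60, 60, 60, 60, 60, 60]
t=12: [61, 61, 61, 61, 61, 61, 61, 61, 61, 61, 61, 61]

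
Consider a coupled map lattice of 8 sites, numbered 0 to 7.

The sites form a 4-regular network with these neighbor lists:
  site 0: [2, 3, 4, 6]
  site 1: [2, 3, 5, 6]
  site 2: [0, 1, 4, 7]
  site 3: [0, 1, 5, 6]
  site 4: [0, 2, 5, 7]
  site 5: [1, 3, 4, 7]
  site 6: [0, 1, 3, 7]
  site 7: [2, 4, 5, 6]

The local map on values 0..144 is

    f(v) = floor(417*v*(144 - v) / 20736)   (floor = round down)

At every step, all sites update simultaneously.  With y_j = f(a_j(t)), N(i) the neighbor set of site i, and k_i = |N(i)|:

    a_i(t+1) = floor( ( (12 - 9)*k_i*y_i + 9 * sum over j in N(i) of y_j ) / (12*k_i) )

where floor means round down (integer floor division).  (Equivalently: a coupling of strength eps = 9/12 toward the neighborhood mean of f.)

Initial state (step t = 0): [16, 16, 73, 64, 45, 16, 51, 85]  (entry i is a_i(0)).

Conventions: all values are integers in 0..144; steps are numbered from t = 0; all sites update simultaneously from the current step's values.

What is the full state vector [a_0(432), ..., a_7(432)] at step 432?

Answer: [96, 96, 96, 96, 96, 96, 96, 96]
Key observation: The state at step 12, [96, 96, 96, 96, 96, 96, 96, 96], reappears at step 14: the system is in a cycle of period 2 from step 12 on.  Therefore the state at step 432 equals the state at step 12 + ((432 - 12) mod 2) = 12, which is [96, 96, 96, 96, 96, 96, 96, 96].

Derivation:
t=0: [16, 16, 73, 64, 45, 16, 51, 85]
t=1: [83, 74, 76, 66, 75, 72, 77, 86]
t=2: [102, 103, 102, 103, 102, 103, 102, 102]
t=3: [85, 84, 85, 84, 85, 84, 85, 85]
t=4: [100, 100, 100, 100, 100, 100, 100, 100]
t=5: [88, 88, 88, 88, 88, 88, 88, 88]
t=6: [99, 99, 99, 99, 99, 99, 99, 99]
t=7: [89, 89, 89, 89, 89, 89, 89, 89]
t=8: [98, 98, 98, 98, 98, 98, 98, 98]
t=9: [90, 90, 90, 90, 90, 90, 90, 90]
t=10: [97, 97, 97, 97, 97, 97, 97, 97]
t=11: [91, 91, 91, 91, 91, 91, 91, 91]
t=12: [96, 96, 96, 96, 96, 96, 96, 96]
t=13: [92, 92, 92, 92, 92, 92, 92, 92]
t=14: [96, 96, 96, 96, 96, 96, 96, 96]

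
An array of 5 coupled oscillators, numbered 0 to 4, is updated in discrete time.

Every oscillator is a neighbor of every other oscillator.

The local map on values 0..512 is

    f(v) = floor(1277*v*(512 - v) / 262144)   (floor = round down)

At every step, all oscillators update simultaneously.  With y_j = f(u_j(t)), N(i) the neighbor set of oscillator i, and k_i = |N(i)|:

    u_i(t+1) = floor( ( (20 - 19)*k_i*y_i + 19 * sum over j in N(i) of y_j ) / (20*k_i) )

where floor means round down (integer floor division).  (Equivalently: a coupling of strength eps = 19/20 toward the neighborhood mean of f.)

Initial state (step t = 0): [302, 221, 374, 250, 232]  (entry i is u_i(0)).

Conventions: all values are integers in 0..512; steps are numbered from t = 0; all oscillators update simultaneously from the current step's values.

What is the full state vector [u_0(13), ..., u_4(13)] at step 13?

Answer: [306, 306, 306, 306, 306]

Derivation:
t=0: [302, 221, 374, 250, 232]
t=1: [300, 299, 310, 298, 298]
t=2: [308, 308, 309, 308, 308]
t=3: [305, 305, 305, 305, 305]
t=4: [307, 307, 307, 307, 307]
t=5: [306, 306, 306, 306, 306]
t=6: [307, 307, 307, 307, 307]
t=7: [306, 306, 306, 306, 306]
t=8: [307, 307, 307, 307, 307]
t=9: [306, 306, 306, 306, 306]
t=10: [307, 307, 307, 307, 307]
t=11: [306, 306, 306, 306, 306]
t=12: [307, 307, 307, 307, 307]
t=13: [306, 306, 306, 306, 306]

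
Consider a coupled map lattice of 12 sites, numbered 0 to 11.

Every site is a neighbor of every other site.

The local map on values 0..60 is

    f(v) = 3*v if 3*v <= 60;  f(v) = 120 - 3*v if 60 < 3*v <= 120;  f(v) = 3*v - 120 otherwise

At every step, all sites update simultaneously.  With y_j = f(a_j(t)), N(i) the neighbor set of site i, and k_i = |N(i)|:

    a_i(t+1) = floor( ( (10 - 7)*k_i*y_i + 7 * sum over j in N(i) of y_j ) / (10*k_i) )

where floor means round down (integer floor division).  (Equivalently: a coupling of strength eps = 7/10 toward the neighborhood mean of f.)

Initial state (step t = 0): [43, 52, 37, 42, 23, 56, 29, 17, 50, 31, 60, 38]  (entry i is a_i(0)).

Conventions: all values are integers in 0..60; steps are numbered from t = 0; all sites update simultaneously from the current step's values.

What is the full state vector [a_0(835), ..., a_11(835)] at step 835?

Answer: [55, 54, 55, 55, 53, 53, 54, 53, 55, 55, 53, 55]
Key observation: The state at step 6, [19, 18, 19, 19, 17, 17, 18, 17, 19, 19, 17, 19], reappears at step 10: the system is in a cycle of period 4 from step 6 on.  Therefore the state at step 835 equals the state at step 6 + ((835 - 6) mod 4) = 7, which is [55, 54, 55, 55, 53, 53, 54, 53, 55, 55, 53, 55].

Derivation:
t=0: [43, 52, 37, 42, 23, 56, 29, 17, 50, 31, 60, 38]
t=1: [25, 31, 25, 24, 35, 34, 31, 35, 30, 29, 37, 24]
t=2: [33, 29, 33, 34, 26, 27, 29, 26, 30, 30, 25, 34]
t=3: [28, 31, 28, 27, 33, 32, 31, 33, 30, 30, 34, 27]
t=4: [30, 28, 30, 31, 27, 27, 28, 27, 29, 29, 26, 31]
t=5: [33, 34, 33, 32, 35, 35, 34, 35, 33, 33, 36, 32]
t=6: [19, 18, 19, 19, 17, 17, 18, 17, 19, 19, 17, 19]
t=7: [55, 54, 55, 55, 53, 53, 54, 53, 55, 55, 53, 55]
t=8: [43, 42, 43, 43, 41, 41, 42, 41, 43, 43, 41, 43]
t=9: [7, 6, 7, 7, 5, 5, 6, 5, 7, 7, 5, 7]
t=10: [19, 18, 19, 19, 17, 17, 18, 17, 19, 19, 17, 19]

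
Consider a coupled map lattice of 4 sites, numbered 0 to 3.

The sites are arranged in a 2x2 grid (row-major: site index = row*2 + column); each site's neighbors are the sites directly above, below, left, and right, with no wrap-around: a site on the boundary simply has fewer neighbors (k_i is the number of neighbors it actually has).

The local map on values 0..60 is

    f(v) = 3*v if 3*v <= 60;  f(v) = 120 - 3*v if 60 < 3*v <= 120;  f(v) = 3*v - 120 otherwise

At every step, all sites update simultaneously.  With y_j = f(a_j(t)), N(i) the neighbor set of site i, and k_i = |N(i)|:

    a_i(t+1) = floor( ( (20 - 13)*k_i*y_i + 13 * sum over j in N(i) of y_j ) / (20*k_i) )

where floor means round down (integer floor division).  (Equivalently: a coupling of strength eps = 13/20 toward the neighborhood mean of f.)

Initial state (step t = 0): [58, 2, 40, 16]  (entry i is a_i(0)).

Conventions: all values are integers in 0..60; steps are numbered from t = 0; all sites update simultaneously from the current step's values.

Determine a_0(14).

Simulating step by step:
t=0: [58, 2, 40, 16]
t=1: [20, 35, 33, 18]
t=2: [32, 42, 44, 30]
t=3: [14, 19, 21, 16]
t=4: [51, 49, 49, 53]
t=5: [29, 32, 32, 31]
t=6: [27, 27, 27, 25]
t=7: [39, 40, 40, 41]
t=8: [1, 1, 1, 1]
t=9: [3, 3, 3, 3]
t=10: [9, 9, 9, 9]
t=11: [27, 27, 27, 27]
t=12: [39, 39, 39, 39]
t=13: [3, 3, 3, 3]
t=14: [9, 9, 9, 9]

Answer: a_0(14) = 9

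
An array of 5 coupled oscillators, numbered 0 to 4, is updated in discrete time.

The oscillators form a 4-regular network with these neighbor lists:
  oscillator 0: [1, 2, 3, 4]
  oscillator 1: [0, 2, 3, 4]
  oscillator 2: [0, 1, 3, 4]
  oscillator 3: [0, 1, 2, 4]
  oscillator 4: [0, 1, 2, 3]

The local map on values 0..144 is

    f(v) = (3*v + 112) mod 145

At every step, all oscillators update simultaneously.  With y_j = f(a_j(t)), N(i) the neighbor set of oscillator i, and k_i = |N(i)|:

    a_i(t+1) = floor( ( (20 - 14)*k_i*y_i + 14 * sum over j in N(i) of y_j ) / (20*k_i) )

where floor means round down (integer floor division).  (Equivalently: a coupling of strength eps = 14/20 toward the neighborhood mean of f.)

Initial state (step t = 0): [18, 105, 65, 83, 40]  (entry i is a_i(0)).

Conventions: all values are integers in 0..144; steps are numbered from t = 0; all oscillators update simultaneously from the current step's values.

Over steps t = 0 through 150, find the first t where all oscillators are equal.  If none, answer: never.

Answer: 4
Key observation: Synchronization is absorbing here: once all oscillators are equal they stay equal, and step 4 is the first all-equal step.

Derivation:
t=0: [18, 105, 65, 83, 40]  (not all equal)
t=1: [60, 75, 60, 67, 69]  (not all equal)
t=2: [18, 23, 18, 20, 21]  (not all equal)
t=3: [26, 28, 26, 27, 27]  (not all equal)
t=4: [47, 47, 47, 47, 47]  (all equal)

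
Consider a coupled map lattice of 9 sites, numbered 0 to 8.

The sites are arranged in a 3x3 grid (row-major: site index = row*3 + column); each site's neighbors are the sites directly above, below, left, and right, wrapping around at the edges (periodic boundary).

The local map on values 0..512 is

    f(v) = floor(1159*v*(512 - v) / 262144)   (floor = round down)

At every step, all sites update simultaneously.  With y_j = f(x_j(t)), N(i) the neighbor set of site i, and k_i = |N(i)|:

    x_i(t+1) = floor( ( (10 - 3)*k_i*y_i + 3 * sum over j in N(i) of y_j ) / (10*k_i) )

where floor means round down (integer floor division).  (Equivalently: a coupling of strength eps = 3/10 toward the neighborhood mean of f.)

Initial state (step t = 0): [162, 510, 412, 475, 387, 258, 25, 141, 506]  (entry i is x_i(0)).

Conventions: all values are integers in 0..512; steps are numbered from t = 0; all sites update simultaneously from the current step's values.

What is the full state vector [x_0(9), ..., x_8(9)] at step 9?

Simulating step by step:
t=0: [162, 510, 412, 475, 387, 258, 25, 141, 506]
t=1: [198, 68, 169, 114, 194, 238, 79, 182, 65]
t=2: [247, 173, 240, 213, 256, 265, 170, 236, 161]
t=3: [283, 267, 283, 281, 286, 285, 262, 279, 258]
t=4: [286, 288, 286, 286, 285, 286, 288, 287, 288]
t=5: [285, 285, 285, 285, 285, 285, 285, 285, 285]
t=6: [286, 286, 286, 286, 286, 286, 286, 286, 286]
t=7: [285, 285, 285, 285, 285, 285, 285, 285, 285]
t=8: [286, 286, 286, 286, 286, 286, 286, 286, 286]
t=9: [285, 285, 285, 285, 285, 285, 285, 285, 285]

Answer: [285, 285, 285, 285, 285, 285, 285, 285, 285]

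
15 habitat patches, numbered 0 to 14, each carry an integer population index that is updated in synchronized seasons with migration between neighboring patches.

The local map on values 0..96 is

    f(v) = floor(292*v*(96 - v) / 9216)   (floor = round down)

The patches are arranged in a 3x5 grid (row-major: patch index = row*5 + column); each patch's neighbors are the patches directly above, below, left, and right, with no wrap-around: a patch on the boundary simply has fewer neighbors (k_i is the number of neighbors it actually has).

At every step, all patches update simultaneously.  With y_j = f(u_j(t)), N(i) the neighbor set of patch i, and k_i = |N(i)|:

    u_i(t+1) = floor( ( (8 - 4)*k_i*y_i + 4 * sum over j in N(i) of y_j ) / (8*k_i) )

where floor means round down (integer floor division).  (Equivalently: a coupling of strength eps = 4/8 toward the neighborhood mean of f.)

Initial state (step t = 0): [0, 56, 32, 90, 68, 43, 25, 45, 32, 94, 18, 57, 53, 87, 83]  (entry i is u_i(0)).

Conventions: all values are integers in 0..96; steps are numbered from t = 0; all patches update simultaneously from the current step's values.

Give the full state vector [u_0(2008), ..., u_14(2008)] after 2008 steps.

Answer: [68, 67, 67, 66, 66, 67, 67, 66, 66, 65, 67, 66, 66, 65, 65]
Key observation: The state at step 8, [68, 67, 67, 66, 66, 67, 67, 66, 66, 65, 67, 66, 66, 65, 65], reappears at step 10: the system is in a cycle of period 2 from step 8 on.  Therefore the state at step 2008 equals the state at step 8 + ((2008 - 8) mod 2) = 8, which is [68, 67, 67, 66, 66, 67, 67, 66, 66, 65, 67, 66, 66, 65, 65].

Derivation:
t=0: [0, 56, 32, 90, 68, 43, 25, 45, 32, 94, 18, 57, 53, 87, 83]
t=1: [35, 55, 58, 39, 35, 52, 63, 68, 46, 28, 57, 63, 63, 40, 24]
t=2: [69, 69, 68, 69, 66, 69, 66, 63, 68, 62, 69, 65, 65, 66, 59]
t=3: [59, 59, 60, 59, 62, 59, 61, 63, 61, 64, 60, 62, 63, 63, 66]
t=4: [69, 68, 67, 68, 66, 68, 67, 65, 66, 64, 67, 66, 65, 64, 63]
t=5: [59, 60, 61, 60, 62, 60, 61, 62, 62, 63, 61, 61, 63, 63, 64]
t=6: [68, 67, 67, 67, 66, 67, 67, 66, 66, 65, 67, 66, 65, 65, 64]
t=7: [60, 60, 61, 61, 62, 60, 61, 61, 62, 62, 61, 61, 62, 63, 63]
t=8: [68, 67, 67, 66, 66, 67, 67, 66, 66, 65, 67, 66, 66, 65, 65]
t=9: [60, 60, 61, 61, 62, 60, 61, 61, 62, 62, 61, 61, 62, 62, 63]
t=10: [68, 67, 67, 66, 66, 67, 67, 66, 66, 65, 67, 66, 66, 65, 65]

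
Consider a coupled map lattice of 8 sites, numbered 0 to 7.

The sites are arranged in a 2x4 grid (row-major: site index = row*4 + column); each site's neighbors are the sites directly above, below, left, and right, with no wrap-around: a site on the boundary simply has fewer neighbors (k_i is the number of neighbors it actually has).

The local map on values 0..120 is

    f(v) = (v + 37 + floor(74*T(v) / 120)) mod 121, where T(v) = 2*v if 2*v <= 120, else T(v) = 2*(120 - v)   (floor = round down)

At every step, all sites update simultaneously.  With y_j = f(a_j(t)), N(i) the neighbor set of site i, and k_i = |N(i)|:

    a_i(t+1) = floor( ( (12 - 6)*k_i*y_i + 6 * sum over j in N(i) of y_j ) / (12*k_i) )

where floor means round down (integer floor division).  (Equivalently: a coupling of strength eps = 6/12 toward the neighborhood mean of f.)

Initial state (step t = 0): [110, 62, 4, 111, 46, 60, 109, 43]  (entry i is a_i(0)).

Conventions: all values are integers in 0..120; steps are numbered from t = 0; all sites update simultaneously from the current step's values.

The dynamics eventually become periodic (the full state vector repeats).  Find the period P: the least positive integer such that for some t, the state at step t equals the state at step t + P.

Answer: 3
Key observation: The state at step 26, [74, 82, 52, 44, 74, 82, 52, 44], reappears at step 29 — and no state repeats earlier — so the cycle the system enters has period 3.

Derivation:
t=0: [110, 62, 4, 111, 46, 60, 109, 43]
t=1: [35, 46, 43, 33, 31, 42, 36, 25]
t=2: [88, 31, 46, 81, 84, 44, 77, 102]
t=3: [59, 65, 41, 37, 36, 39, 35, 42]
t=4: [64, 33, 50, 63, 71, 48, 60, 63]
t=5: [63, 71, 48, 43, 41, 46, 41, 49]
t=6: [38, 38, 22, 18, 20, 19, 14, 17]
t=7: [20, 27, 67, 78, 60, 64, 73, 73]
t=8: [77, 78, 55, 46, 57, 56, 46, 45]
t=9: [45, 43, 32, 22, 43, 38, 24, 17]
t=10: [14, 26, 85, 88, 10, 19, 75, 81]
t=11: [72, 79, 52, 43, 66, 72, 51, 44]
t=12: [46, 43, 30, 17, 47, 43, 30, 17]
t=13: [17, 28, 83, 81, 17, 28, 83, 81]
t=14: [80, 85, 53, 44, 80, 85, 53, 44]
t=15: [44, 42, 32, 19, 44, 42, 32, 19]
t=16: [12, 26, 86, 86, 12, 26, 86, 86]
t=17: [71, 81, 51, 43, 71, 81, 51, 43]
t=18: [46, 42, 28, 16, 46, 42, 28, 16]
t=19: [15, 25, 79, 78, 15, 25, 79, 78]
t=20: [75, 80, 52, 45, 75, 80, 52, 45]
t=21: [45, 43, 31, 20, 45, 43, 31, 20]
t=22: [15, 28, 86, 87, 15, 28, 86, 87]
t=23: [77, 84, 52, 43, 77, 84, 52, 43]
t=24: [45, 42, 30, 17, 45, 42, 30, 17]
t=25: [14, 26, 83, 81, 14, 26, 83, 81]
t=26: [74, 82, 52, 44, 74, 82, 52, 44]
t=27: [45, 42, 31, 18, 45, 42, 31, 18]
t=28: [14, 26, 85, 84, 14, 26, 85, 84]
t=29: [74, 82, 52, 44, 74, 82, 52, 44]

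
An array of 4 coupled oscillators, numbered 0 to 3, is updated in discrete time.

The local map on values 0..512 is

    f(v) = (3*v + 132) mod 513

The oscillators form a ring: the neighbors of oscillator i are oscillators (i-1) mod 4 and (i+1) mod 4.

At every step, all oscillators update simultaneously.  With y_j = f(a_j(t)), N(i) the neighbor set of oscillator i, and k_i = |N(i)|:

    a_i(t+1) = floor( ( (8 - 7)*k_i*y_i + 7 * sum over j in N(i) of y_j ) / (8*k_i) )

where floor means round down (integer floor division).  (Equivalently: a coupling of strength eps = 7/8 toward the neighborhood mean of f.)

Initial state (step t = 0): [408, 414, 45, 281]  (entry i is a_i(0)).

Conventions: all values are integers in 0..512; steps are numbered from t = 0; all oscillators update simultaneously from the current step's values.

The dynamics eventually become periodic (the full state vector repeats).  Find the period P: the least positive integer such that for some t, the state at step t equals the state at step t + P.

Answer: 14
Key observation: The state at step 33, [448, 298, 448, 298], reappears at step 47 — and no state repeats earlier — so the cycle the system enters has period 14.

Derivation:
t=0: [408, 414, 45, 281]
t=1: [395, 304, 387, 318]
t=2: [70, 246, 67, 251]
t=3: [361, 339, 360, 341]
t=4: [133, 179, 133, 180]
t=5: [140, 35, 140, 35]
t=6: [212, 63, 212, 63]
t=7: [312, 263, 312, 263]
t=8: [362, 87, 362, 87]
t=9: [367, 217, 367, 217]
t=10: [262, 214, 262, 214]
t=11: [279, 387, 279, 387]
t=12: [290, 432, 290, 432]
t=13: [412, 478, 412, 478]
t=14: [66, 302, 66, 302]
t=15: [51, 290, 51, 290]
t=16: [463, 310, 463, 310]
t=17: [93, 437, 93, 437]
t=18: [416, 411, 416, 411]
t=19: [340, 352, 340, 352]
t=20: [157, 130, 157, 130]
t=21: [19, 79, 19, 79]
t=22: [346, 211, 346, 211]
t=23: [238, 157, 238, 157]
t=24: [120, 302, 120, 302]
t=25: [72, 432, 72, 432]
t=26: [395, 354, 395, 354]
t=27: [183, 275, 183, 275]
t=28: [409, 202, 409, 202]
t=29: [238, 319, 238, 319]
t=30: [96, 299, 96, 299]
t=31: [55, 367, 55, 367]
t=32: [218, 285, 218, 285]
t=33: [448, 298, 448, 298]
t=34: [56, 393, 56, 393]
t=35: [286, 298, 286, 298]
t=36: [59, 417, 59, 417]
t=37: [351, 315, 351, 315]
t=38: [64, 145, 64, 145]
t=39: [87, 290, 87, 290]
t=40: [477, 405, 477, 405]
t=41: [283, 61, 283, 61]
t=42: [334, 448, 334, 448]
t=43: [407, 150, 407, 150]
t=44: [101, 294, 101, 294]
t=45: [492, 443, 492, 443]
t=46: [389, 114, 389, 114]
t=47: [448, 298, 448, 298]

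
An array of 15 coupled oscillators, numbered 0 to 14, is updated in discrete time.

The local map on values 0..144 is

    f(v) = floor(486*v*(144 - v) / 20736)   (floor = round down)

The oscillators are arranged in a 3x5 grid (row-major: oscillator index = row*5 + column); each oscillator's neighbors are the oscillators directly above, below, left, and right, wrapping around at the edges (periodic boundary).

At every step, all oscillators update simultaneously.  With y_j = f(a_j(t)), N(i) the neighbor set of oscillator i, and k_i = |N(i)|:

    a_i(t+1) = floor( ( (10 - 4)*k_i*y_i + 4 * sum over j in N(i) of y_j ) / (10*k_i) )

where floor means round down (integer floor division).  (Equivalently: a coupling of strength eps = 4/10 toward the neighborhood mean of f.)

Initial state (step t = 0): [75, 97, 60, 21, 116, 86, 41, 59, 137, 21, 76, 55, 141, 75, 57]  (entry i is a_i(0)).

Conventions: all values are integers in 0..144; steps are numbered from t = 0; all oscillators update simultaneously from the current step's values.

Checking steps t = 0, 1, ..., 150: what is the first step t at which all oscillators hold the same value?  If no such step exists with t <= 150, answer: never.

Answer: 34
Key observation: Synchronization is absorbing here: once all oscillators are equal they stay equal, and step 34 is the first all-equal step.

Derivation:
t=0: [75, 97, 60, 21, 116, 86, 41, 59, 137, 21, 76, 55, 141, 75, 57]  (not all equal)
t=1: [114, 108, 100, 69, 81, 109, 104, 94, 49, 69, 119, 101, 52, 93, 107]  (not all equal)
t=2: [84, 92, 105, 116, 112, 90, 97, 108, 111, 113, 77, 97, 109, 110, 97]  (not all equal)
t=3: [113, 109, 93, 80, 88, 110, 105, 92, 84, 88, 116, 106, 91, 87, 100]  (not all equal)
t=4: [85, 91, 110, 118, 111, 89, 95, 110, 117, 111, 82, 93, 111, 115, 104]  (not all equal)
t=5: [113, 110, 87, 75, 88, 111, 107, 87, 76, 88, 115, 109, 87, 79, 94]  (not all equal)
t=6: [85, 90, 113, 119, 111, 87, 92, 114, 119, 112, 83, 90, 113, 118, 108]  (not all equal)
t=7: [113, 110, 83, 72, 87, 112, 109, 82, 71, 86, 114, 110, 83, 73, 90]  (not all equal)
t=8: [85, 89, 115, 120, 112, 87, 91, 116, 120, 113, 84, 89, 115, 119, 111]  (not all equal)
t=9: [113, 110, 80, 70, 85, 112, 109, 79, 69, 84, 114, 110, 80, 71, 86]  (not all equal)
t=10: [86, 90, 116, 120, 113, 87, 91, 117, 120, 114, 84, 89, 116, 120, 113]  (not all equal)
t=11: [112, 109, 78, 69, 83, 112, 109, 77, 69, 82, 113, 110, 78, 69, 83]  (not all equal)
t=12: [87, 91, 117, 120, 115, 87, 91, 117, 120, 115, 86, 90, 116, 120, 114]  (not all equal)
t=13: [111, 109, 77, 68, 80, 111, 109, 77, 68, 80, 112, 109, 78, 69, 81]  (not all equal)
t=14: [88, 91, 117, 120, 116, 88, 91, 117, 120, 116, 88, 91, 117, 120, 115]  (not all equal)
t=15: [110, 109, 77, 68, 79, 110, 109, 77, 68, 79, 111, 109, 77, 68, 80]  (not all equal)
t=16: [90, 91, 117, 120, 116, 90, 91, 117, 120, 116, 89, 91, 117, 120, 116]  (not all equal)
t=17: [109, 109, 77, 68, 78, 109, 109, 77, 68, 78, 109, 109, 77, 68, 78]  (not all equal)
t=18: [92, 92, 117, 120, 117, 92, 92, 117, 120, 117, 92, 92, 117, 120, 117]  (not all equal)
t=19: [108, 108, 77, 68, 77, 108, 108, 77, 68, 77, 108, 108, 77, 68, 77]  (not all equal)
t=20: [93, 93, 117, 120, 117, 93, 93, 117, 120, 117, 93, 93, 117, 120, 117]  (not all equal)
t=21: [107, 107, 77, 68, 77, 107, 107, 77, 68, 77, 107, 107, 77, 68, 77]  (not all equal)
t=22: [94, 94, 117, 120, 117, 94, 94, 117, 120, 117, 94, 94, 117, 120, 117]  (not all equal)
t=23: [106, 106, 76, 68, 76, 106, 106, 76, 68, 76, 106, 106, 76, 68, 76]  (not all equal)
t=24: [96, 96, 118, 121, 118, 96, 96, 118, 121, 118, 96, 96, 118, 121, 118]  (not all equal)
t=25: [104, 104, 74, 66, 74, 104, 104, 74, 66, 74, 104, 104, 74, 66, 74]  (not all equal)
t=26: [99, 99, 118, 120, 118, 99, 99, 118, 120, 118, 99, 99, 118, 120, 118]  (not all equal)
t=27: [100, 100, 73, 67, 73, 100, 100, 73, 67, 73, 100, 100, 73, 67, 73]  (not all equal)
t=28: [104, 104, 119, 120, 119, 104, 104, 119, 120, 119, 104, 104, 119, 120, 119]  (not all equal)
t=29: [94, 94, 71, 67, 71, 94, 94, 71, 67, 71, 94, 94, 71, 67, 71]  (not all equal)
t=30: [111, 111, 119, 120, 119, 111, 111, 119, 120, 119, 111, 111, 119, 120, 119]  (not all equal)
t=31: [83, 83, 70, 67, 70, 83, 83, 70, 67, 70, 83, 83, 70, 67, 70]  (not all equal)
t=32: [118, 118, 120, 120, 120, 118, 118, 120, 120, 120, 118, 118, 120, 120, 120]  (not all equal)
t=33: [70, 70, 67, 67, 67, 70, 70, 67, 67, 67, 70, 70, 67, 67, 67]  (not all equal)
t=34: [120, 120, 120, 120, 120, 120, 120, 120, 120, 120, 120, 120, 120, 120, 120]  (all equal)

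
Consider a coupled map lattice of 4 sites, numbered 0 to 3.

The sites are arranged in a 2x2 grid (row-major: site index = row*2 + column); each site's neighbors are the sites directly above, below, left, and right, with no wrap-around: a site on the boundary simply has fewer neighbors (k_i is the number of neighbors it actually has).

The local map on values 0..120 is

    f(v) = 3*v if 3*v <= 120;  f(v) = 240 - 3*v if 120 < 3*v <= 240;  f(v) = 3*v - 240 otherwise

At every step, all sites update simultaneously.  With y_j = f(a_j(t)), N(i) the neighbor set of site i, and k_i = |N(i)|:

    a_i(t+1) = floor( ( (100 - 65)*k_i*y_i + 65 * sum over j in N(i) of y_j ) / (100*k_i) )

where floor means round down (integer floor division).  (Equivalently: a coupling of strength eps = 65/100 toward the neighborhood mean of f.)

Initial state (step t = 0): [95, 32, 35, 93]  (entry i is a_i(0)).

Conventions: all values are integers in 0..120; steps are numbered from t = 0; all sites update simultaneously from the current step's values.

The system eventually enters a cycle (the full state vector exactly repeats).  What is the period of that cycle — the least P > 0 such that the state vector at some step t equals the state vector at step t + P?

Answer: 8
Key observation: The state at step 41, [97, 100, 82, 82], reappears at step 49 — and no state repeats earlier — so the cycle the system enters has period 8.

Derivation:
t=0: [95, 32, 35, 93]
t=1: [81, 60, 64, 78]
t=2: [36, 23, 19, 37]
t=3: [78, 95, 91, 79]
t=4: [27, 18, 14, 26]
t=5: [59, 70, 66, 58]
t=6: [45, 52, 56, 46]
t=7: [87, 96, 92, 86]
t=8: [34, 29, 25, 33]
t=9: [88, 95, 91, 87]
t=10: [33, 30, 26, 32]
t=11: [89, 94, 90, 88]
t=12: [32, 31, 27, 31]
t=13: [90, 93, 89, 89]
t=14: [31, 32, 27, 30]
t=15: [90, 93, 87, 89]
t=16: [30, 32, 25, 28]
t=17: [87, 90, 82, 84]
t=18: [19, 21, 12, 15]
t=19: [52, 55, 45, 47]
t=20: [87, 85, 96, 93]
t=21: [27, 24, 36, 34]
t=22: [86, 84, 97, 94]
t=23: [26, 23, 37, 35]
t=24: [85, 83, 98, 95]
t=25: [25, 22, 38, 36]
t=26: [84, 82, 99, 96]
t=27: [24, 21, 39, 37]
t=28: [83, 81, 100, 97]
t=29: [23, 20, 40, 38]
t=30: [82, 80, 101, 98]
t=31: [22, 19, 41, 39]
t=32: [79, 79, 100, 97]
t=33: [21, 18, 38, 38]
t=34: [76, 76, 97, 94]
t=35: [24, 21, 35, 35]
t=36: [79, 79, 94, 91]
t=37: [15, 12, 26, 26]
t=38: [52, 52, 67, 64]
t=39: [69, 72, 56, 56]
t=40: [42, 42, 59, 56]
t=41: [97, 100, 82, 82]
t=42: [39, 39, 20, 23]
t=43: [98, 101, 81, 81]
t=44: [40, 40, 19, 22]
t=45: [99, 102, 80, 80]
t=46: [41, 41, 18, 21]
t=47: [96, 99, 77, 77]
t=48: [38, 38, 21, 24]
t=49: [97, 100, 82, 82]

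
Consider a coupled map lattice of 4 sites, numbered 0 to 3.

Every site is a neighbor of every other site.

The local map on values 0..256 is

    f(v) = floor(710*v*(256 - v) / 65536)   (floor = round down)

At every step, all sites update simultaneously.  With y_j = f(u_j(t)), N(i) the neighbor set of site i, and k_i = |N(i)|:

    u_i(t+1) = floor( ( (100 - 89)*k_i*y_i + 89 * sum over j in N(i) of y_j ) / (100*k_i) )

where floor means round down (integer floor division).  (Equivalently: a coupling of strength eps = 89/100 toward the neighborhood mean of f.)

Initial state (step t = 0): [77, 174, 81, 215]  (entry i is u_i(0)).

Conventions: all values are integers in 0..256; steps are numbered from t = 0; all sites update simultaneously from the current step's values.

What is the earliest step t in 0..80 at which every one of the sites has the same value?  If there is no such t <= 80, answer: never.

Simulating step by step:
t=0: [77, 174, 81, 215]  (not all equal)
t=1: [135, 134, 134, 145]  (not all equal)
t=2: [176, 175, 175, 176]  (not all equal)
t=3: [152, 152, 152, 152]  (all equal)

Answer: 3
Key observation: Synchronization is absorbing here: once all sites are equal they stay equal, and step 3 is the first all-equal step.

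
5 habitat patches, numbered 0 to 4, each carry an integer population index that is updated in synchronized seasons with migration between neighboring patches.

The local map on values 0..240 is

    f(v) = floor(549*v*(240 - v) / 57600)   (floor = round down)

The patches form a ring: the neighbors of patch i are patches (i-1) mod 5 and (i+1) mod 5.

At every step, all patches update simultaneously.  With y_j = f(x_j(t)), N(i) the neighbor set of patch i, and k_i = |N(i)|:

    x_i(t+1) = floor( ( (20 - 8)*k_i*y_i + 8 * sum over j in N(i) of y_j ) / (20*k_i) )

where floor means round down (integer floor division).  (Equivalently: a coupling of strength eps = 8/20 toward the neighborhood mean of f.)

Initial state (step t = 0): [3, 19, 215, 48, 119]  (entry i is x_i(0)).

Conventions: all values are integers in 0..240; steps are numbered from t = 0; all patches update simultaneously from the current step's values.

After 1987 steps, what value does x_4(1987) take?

Simulating step by step:
t=0: [3, 19, 215, 48, 119]
t=1: [39, 35, 56, 89, 100]
t=2: [84, 75, 98, 123, 120]
t=3: [125, 121, 130, 136, 134]
t=4: [136, 136, 135, 134, 135]
t=5: [134, 134, 134, 135, 134]
t=6: [135, 135, 135, 135, 135]
t=7: [135, 135, 135, 135, 135]

Answer: x_4(1987) = 135
Key observation: The state at step 6, [135, 135, 135, 135, 135], reappears at step 7: the system is in a cycle of period 1 from step 6 on.  Therefore the state at step 1987 equals the state at step 6 + ((1987 - 6) mod 1) = 6, which is [135, 135, 135, 135, 135].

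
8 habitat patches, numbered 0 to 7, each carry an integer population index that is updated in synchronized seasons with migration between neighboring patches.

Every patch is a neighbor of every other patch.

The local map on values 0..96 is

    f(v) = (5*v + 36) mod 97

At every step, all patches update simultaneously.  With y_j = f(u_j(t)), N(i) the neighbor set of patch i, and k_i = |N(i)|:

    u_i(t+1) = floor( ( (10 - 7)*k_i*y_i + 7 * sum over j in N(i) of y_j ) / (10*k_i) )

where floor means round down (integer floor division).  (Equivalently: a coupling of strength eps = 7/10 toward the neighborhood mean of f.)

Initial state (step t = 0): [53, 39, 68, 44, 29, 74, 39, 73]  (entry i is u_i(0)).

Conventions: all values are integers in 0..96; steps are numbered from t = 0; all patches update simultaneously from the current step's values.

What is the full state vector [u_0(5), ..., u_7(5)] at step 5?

Simulating step by step:
t=0: [53, 39, 68, 44, 29, 74, 39, 73]
t=1: [36, 42, 51, 47, 51, 38, 42, 37]
t=2: [30, 36, 26, 41, 26, 32, 36, 31]
t=3: [59, 45, 55, 50, 55, 41, 45, 60]
t=4: [47, 53, 43, 58, 43, 49, 53, 48]
t=5: [56, 43, 52, 48, 52, 58, 43, 57]

Answer: [56, 43, 52, 48, 52, 58, 43, 57]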